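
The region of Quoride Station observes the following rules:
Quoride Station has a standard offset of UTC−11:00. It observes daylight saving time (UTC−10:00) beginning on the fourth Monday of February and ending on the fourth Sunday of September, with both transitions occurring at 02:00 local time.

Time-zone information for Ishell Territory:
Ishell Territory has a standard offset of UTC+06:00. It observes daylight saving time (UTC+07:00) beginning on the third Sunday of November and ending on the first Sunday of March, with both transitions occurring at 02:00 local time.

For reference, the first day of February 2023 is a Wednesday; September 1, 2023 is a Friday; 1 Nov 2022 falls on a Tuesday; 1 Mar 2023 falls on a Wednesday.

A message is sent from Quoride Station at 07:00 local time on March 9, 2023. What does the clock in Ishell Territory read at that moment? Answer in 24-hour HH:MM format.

1 February 2023 is a Wednesday, so the first Monday is February 6 and the fourth is February 27.
1 September 2023 is a Friday, so the first Sunday is September 3 and the fourth is September 24.
Daylight saving runs 27 February – 24 September; March 9, 2023 is inside that window, so Quoride Station is at UTC−10:00.
07:00 Quoride Station + 10h = 17:00 UTC.
1 November 2022 is a Tuesday, so the first Sunday is November 6 and the third is November 20.
1 March 2023 is a Wednesday, so the first Sunday is March 5.
At the standard offset (UTC+06:00), 17:00 UTC + 6h = 23:00 Ishell Territory standard time.
Daylight saving runs 20 November 2022 – 5 March 2023; the standard-time date in Ishell Territory, March 9, 2023, is outside that window, so Ishell Territory is on standard time at UTC+06:00.
17:00 UTC + 6h = 23:00 Ishell Territory.

23:00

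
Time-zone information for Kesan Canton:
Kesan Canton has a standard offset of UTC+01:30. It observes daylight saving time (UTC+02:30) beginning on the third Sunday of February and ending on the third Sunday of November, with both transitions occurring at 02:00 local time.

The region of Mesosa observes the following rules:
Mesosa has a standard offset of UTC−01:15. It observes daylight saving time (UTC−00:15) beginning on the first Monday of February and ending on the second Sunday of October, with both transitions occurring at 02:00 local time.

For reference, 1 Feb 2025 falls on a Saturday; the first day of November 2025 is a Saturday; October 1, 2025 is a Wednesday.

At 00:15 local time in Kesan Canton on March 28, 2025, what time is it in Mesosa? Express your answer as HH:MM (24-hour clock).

21:30

1 February 2025 is a Saturday, so the first Sunday is February 2 and the third is February 16.
1 November 2025 is a Saturday, so the first Sunday is November 2 and the third is November 16.
March 28, 2025 lies within the daylight-saving period (16 February – 16 November), so Kesan Canton is on daylight time, UTC+02:30.
00:15 Kesan Canton − 2h30m = 21:45 UTC (rolling into the previous day, 27 March 2025).
1 February 2025 is a Saturday, so the first Monday is February 3.
1 October 2025 is a Wednesday, so the first Sunday is October 5 and the second is October 12.
At the standard offset (UTC−01:15), 21:45 UTC − 1h15m = 20:30 Mesosa standard time.
The standard-time date in Mesosa, March 27, 2025, lies within the daylight-saving period (3 February – 12 October), so Mesosa is on daylight time, UTC−00:15.
21:45 UTC − 0h15m = 21:30 Mesosa.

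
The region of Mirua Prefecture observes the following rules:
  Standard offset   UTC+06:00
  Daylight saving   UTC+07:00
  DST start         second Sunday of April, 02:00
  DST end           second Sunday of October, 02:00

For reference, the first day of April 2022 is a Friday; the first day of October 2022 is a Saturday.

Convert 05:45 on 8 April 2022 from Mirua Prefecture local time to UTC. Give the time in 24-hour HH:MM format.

23:45

1 April 2022 is a Friday, so the first Sunday is April 3 and the second is April 10.
1 October 2022 is a Saturday, so the first Sunday is October 2 and the second is October 9.
8 April 2022 is outside the daylight-saving period (10 April – 9 October), so Mirua Prefecture is on standard time, UTC+06:00.
05:45 local − 6h = 23:45 UTC (rolling into the previous day, 7 April 2022).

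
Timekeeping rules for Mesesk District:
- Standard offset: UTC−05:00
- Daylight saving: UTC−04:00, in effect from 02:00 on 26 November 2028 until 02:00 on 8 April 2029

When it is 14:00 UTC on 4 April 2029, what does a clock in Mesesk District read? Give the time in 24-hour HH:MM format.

At the standard offset (UTC−05:00), 14:00 UTC − 5h = 09:00 Mesesk District standard time.
Daylight saving runs 26 November 2028 – 8 April 2029; the standard-time date in Mesesk District, 4 April 2029, is inside that window, so Mesesk District is at UTC−04:00.
14:00 UTC − 4h = 10:00 local.

10:00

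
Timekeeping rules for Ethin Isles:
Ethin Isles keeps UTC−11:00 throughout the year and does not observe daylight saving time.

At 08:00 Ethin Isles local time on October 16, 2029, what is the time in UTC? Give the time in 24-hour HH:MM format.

19:00

Ethin Isles stays on UTC−11:00 all year.
08:00 local + 11h = 19:00 UTC.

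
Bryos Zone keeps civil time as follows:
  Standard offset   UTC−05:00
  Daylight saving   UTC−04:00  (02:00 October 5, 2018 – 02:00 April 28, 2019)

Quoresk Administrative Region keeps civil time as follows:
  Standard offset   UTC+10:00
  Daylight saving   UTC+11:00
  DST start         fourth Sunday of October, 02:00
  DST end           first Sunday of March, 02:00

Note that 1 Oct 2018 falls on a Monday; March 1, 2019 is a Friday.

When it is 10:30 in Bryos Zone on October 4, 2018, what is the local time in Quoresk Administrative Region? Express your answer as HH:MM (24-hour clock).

October 4, 2018 is outside the daylight-saving period (5 October 2018 – 28 April 2019), so Bryos Zone is on standard time, UTC−05:00.
10:30 Bryos Zone + 5h = 15:30 UTC.
1 October 2018 is a Monday, so the first Sunday is October 7 and the fourth is October 28.
1 March 2019 is a Friday, so the first Sunday is March 3.
At the standard offset (UTC+10:00), 15:30 UTC + 10h = 01:30 Quoresk Administrative Region standard time (rolling into the next day, 5 October 2018).
The standard-time date in Quoresk Administrative Region, October 5, 2018, does not fall between 28 October 2018 and 3 March 2019, so daylight saving is not in effect and Quoresk Administrative Region is at UTC+10:00.
15:30 UTC + 10h = 01:30 Quoresk Administrative Region (rolling into the next day, 5 October 2018).

01:30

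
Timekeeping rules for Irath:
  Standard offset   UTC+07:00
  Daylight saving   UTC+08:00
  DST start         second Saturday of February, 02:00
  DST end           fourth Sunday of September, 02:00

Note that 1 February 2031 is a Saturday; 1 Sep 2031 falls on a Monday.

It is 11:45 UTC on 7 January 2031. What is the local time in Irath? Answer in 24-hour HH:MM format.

1 February 2031 is a Saturday, so the first Saturday is February 1 and the second is February 8.
1 September 2031 is a Monday, so the first Sunday is September 7 and the fourth is September 28.
At the standard offset (UTC+07:00), 11:45 UTC + 7h = 18:45 Irath standard time.
The standard-time date in Irath, 7 January 2031, is outside the daylight-saving period (8 February – 28 September), so Irath is on standard time, UTC+07:00.
11:45 UTC + 7h = 18:45 local.

18:45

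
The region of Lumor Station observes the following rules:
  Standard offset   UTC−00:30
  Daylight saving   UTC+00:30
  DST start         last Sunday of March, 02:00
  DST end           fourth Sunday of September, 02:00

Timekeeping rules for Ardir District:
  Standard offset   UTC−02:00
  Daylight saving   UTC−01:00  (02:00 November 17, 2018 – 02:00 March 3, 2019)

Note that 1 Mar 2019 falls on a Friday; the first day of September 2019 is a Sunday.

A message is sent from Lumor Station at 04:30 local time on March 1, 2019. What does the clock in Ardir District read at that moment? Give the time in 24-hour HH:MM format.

1 March 2019 is a Friday, so Sundays fall on 3, 10, 17, 24, 31; the last is March 31.
1 September 2019 is a Sunday, so the first Sunday is September 1 and the fourth is September 22.
March 1, 2019 does not fall between 31 March and 22 September, so daylight saving is not in effect and Lumor Station is at UTC−00:30.
04:30 Lumor Station + 0h30m = 05:00 UTC.
At the standard offset (UTC−02:00), 05:00 UTC − 2h = 03:00 Ardir District standard time.
Daylight saving runs 17 November 2018 – 3 March 2019; the standard-time date in Ardir District, March 1, 2019, is inside that window, so Ardir District is at UTC−01:00.
05:00 UTC − 1h = 04:00 Ardir District.

04:00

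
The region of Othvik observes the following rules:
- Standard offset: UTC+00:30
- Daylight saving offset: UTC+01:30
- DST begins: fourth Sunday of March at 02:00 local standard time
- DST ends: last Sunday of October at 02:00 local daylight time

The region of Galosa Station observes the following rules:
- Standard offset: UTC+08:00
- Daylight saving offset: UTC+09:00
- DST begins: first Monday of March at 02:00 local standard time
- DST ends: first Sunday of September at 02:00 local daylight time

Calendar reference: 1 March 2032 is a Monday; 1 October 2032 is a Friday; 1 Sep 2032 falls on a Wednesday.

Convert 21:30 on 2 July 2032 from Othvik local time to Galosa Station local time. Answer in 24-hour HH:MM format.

05:00

1 March 2032 is a Monday, so the first Sunday is March 7 and the fourth is March 28.
1 October 2032 is a Friday, so Sundays fall on 3, 10, 17, 24, 31; the last is October 31.
Daylight saving runs 28 March – 31 October; 2 July 2032 is inside that window, so Othvik is at UTC+01:30.
21:30 Othvik − 1h30m = 20:00 UTC.
1 March 2032 is a Monday, so the first Monday is March 1.
1 September 2032 is a Wednesday, so the first Sunday is September 5.
At the standard offset (UTC+08:00), 20:00 UTC + 8h = 04:00 Galosa Station standard time (rolling into the next day, 3 July 2032).
The standard-time date in Galosa Station, 3 July 2032, lies within the daylight-saving period (1 March – 5 September), so Galosa Station is on daylight time, UTC+09:00.
20:00 UTC + 9h = 05:00 Galosa Station (rolling into the next day, 3 July 2032).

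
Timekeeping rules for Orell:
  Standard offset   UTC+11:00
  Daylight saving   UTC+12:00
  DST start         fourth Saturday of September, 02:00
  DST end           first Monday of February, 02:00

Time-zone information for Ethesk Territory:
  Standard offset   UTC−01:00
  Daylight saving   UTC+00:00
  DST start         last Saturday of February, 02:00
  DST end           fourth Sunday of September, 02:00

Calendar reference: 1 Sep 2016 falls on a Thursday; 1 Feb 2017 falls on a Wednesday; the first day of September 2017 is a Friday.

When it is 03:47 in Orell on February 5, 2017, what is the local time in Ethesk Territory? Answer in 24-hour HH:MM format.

1 September 2016 is a Thursday, so the first Saturday is September 3 and the fourth is September 24.
1 February 2017 is a Wednesday, so the first Monday is February 6.
February 5, 2017 falls between 24 September 2016 and 6 February 2017, so daylight saving is in effect and Orell is at UTC+12:00.
03:47 Orell − 12h = 15:47 UTC (rolling into the previous day, 4 February 2017).
1 February 2017 is a Wednesday, so Saturdays fall on 4, 11, 18, 25; the last is February 25.
1 September 2017 is a Friday, so the first Sunday is September 3 and the fourth is September 24.
At the standard offset (UTC−01:00), 15:47 UTC − 1h = 14:47 Ethesk Territory standard time.
Daylight saving runs 25 February – 24 September; the standard-time date in Ethesk Territory, February 4, 2017, is outside that window, so Ethesk Territory is on standard time at UTC−01:00.
15:47 UTC − 1h = 14:47 Ethesk Territory.

14:47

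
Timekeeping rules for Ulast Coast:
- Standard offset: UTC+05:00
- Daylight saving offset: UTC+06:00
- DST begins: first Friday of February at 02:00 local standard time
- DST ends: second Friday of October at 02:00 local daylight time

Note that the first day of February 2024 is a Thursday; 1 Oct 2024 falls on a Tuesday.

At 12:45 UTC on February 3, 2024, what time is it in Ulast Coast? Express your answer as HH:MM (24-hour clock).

1 February 2024 is a Thursday, so the first Friday is February 2.
1 October 2024 is a Tuesday, so the first Friday is October 4 and the second is October 11.
At the standard offset (UTC+05:00), 12:45 UTC + 5h = 17:45 Ulast Coast standard time.
Daylight saving runs 2 February – 11 October; the standard-time date in Ulast Coast, February 3, 2024, is inside that window, so Ulast Coast is at UTC+06:00.
12:45 UTC + 6h = 18:45 local.

18:45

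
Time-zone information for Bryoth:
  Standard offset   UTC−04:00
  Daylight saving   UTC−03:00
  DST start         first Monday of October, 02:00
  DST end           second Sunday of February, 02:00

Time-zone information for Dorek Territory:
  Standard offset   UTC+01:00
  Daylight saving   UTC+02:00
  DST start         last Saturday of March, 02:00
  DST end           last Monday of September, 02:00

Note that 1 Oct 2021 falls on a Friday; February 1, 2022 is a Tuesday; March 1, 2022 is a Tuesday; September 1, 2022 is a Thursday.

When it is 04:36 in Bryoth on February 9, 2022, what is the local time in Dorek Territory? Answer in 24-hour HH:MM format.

08:36

1 October 2021 is a Friday, so the first Monday is October 4.
1 February 2022 is a Tuesday, so the first Sunday is February 6 and the second is February 13.
February 9, 2022 falls between 4 October 2021 and 13 February 2022, so daylight saving is in effect and Bryoth is at UTC−03:00.
04:36 Bryoth + 3h = 07:36 UTC.
1 March 2022 is a Tuesday, so Saturdays fall on 5, 12, 19, 26; the last is March 26.
1 September 2022 is a Thursday, so Mondays fall on 5, 12, 19, 26; the last is September 26.
At the standard offset (UTC+01:00), 07:36 UTC + 1h = 08:36 Dorek Territory standard time.
The standard-time date in Dorek Territory, February 9, 2022, does not fall between 26 March and 26 September, so daylight saving is not in effect and Dorek Territory is at UTC+01:00.
07:36 UTC + 1h = 08:36 Dorek Territory.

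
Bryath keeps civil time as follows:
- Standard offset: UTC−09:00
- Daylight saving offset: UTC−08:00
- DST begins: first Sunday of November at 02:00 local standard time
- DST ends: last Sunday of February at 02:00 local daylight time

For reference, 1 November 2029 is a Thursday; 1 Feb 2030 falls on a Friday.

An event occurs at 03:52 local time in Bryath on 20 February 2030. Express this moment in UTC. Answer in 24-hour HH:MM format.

1 November 2029 is a Thursday, so the first Sunday is November 4.
1 February 2030 is a Friday, so Sundays fall on 3, 10, 17, 24; the last is February 24.
20 February 2030 falls between 4 November 2029 and 24 February 2030, so daylight saving is in effect and Bryath is at UTC−08:00.
03:52 local + 8h = 11:52 UTC.

11:52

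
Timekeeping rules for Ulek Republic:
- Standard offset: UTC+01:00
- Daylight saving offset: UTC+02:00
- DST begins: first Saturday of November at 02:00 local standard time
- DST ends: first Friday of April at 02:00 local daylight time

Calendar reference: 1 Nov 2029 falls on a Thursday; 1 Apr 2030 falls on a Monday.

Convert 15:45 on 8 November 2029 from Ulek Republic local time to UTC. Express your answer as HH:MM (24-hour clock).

1 November 2029 is a Thursday, so the first Saturday is November 3.
1 April 2030 is a Monday, so the first Friday is April 5.
8 November 2029 lies within the daylight-saving period (3 November 2029 – 5 April 2030), so Ulek Republic is on daylight time, UTC+02:00.
15:45 local − 2h = 13:45 UTC.

13:45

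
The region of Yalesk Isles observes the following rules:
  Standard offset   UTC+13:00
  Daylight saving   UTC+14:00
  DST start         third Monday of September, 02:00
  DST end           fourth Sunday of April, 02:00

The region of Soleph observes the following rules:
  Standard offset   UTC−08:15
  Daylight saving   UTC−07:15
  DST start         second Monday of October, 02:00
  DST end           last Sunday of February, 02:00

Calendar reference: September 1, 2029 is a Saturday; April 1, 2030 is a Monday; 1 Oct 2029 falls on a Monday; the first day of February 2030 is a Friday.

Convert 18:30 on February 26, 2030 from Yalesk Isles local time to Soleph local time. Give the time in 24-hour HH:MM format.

1 September 2029 is a Saturday, so the first Monday is September 3 and the third is September 17.
1 April 2030 is a Monday, so the first Sunday is April 7 and the fourth is April 28.
Daylight saving runs 17 September 2029 – 28 April 2030; February 26, 2030 is inside that window, so Yalesk Isles is at UTC+14:00.
18:30 Yalesk Isles − 14h = 04:30 UTC.
1 October 2029 is a Monday, so the first Monday is October 1 and the second is October 8.
1 February 2030 is a Friday, so Sundays fall on 3, 10, 17, 24; the last is February 24.
At the standard offset (UTC−08:15), 04:30 UTC − 8h15m = 20:15 Soleph standard time (rolling into the previous day, 25 February 2030).
Daylight saving runs 8 October 2029 – 24 February 2030; the standard-time date in Soleph, February 25, 2030, is outside that window, so Soleph is on standard time at UTC−08:15.
04:30 UTC − 8h15m = 20:15 Soleph (rolling into the previous day, 25 February 2030).

20:15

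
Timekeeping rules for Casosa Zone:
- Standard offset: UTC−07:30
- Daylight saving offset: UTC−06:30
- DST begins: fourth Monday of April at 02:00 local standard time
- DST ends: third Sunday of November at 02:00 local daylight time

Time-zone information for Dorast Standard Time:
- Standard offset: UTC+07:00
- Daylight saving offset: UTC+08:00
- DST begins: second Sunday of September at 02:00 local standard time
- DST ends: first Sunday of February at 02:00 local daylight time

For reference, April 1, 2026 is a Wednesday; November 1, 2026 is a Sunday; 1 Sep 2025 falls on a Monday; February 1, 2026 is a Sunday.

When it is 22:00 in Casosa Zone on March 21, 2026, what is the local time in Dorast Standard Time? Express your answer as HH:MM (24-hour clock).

12:30

1 April 2026 is a Wednesday, so the first Monday is April 6 and the fourth is April 27.
1 November 2026 is a Sunday, so the first Sunday is November 1 and the third is November 15.
March 21, 2026 does not fall between 27 April and 15 November, so daylight saving is not in effect and Casosa Zone is at UTC−07:30.
22:00 Casosa Zone + 7h30m = 05:30 UTC (rolling into the next day, 22 March 2026).
1 September 2025 is a Monday, so the first Sunday is September 7 and the second is September 14.
1 February 2026 is a Sunday, so the first Sunday is February 1.
At the standard offset (UTC+07:00), 05:30 UTC + 7h = 12:30 Dorast Standard Time standard time.
Daylight saving runs 14 September 2025 – 1 February 2026; the standard-time date in Dorast Standard Time, March 22, 2026, is outside that window, so Dorast Standard Time is on standard time at UTC+07:00.
05:30 UTC + 7h = 12:30 Dorast Standard Time.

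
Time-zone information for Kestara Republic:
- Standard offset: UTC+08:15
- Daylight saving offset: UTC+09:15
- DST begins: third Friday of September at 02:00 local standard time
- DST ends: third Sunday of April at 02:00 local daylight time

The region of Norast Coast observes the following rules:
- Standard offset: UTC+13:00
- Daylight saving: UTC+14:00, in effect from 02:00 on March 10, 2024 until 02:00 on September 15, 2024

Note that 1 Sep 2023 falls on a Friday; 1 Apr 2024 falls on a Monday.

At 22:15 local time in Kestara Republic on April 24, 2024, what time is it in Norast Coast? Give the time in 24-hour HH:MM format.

04:00

1 September 2023 is a Friday, so the first Friday is September 1 and the third is September 15.
1 April 2024 is a Monday, so the first Sunday is April 7 and the third is April 21.
April 24, 2024 does not fall between 15 September 2023 and 21 April 2024, so daylight saving is not in effect and Kestara Republic is at UTC+08:15.
22:15 Kestara Republic − 8h15m = 14:00 UTC.
At the standard offset (UTC+13:00), 14:00 UTC + 13h = 03:00 Norast Coast standard time (rolling into the next day, 25 April 2024).
Daylight saving runs 10 March – 15 September; the standard-time date in Norast Coast, April 25, 2024, is inside that window, so Norast Coast is at UTC+14:00.
14:00 UTC + 14h = 04:00 Norast Coast (rolling into the next day, 25 April 2024).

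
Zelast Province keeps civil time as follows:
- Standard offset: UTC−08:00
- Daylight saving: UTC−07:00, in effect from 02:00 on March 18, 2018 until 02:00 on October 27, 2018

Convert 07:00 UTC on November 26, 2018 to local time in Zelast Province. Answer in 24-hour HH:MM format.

At the standard offset (UTC−08:00), 07:00 UTC − 8h = 23:00 Zelast Province standard time (rolling into the previous day, 25 November 2018).
The standard-time date in Zelast Province, November 25, 2018, is outside the daylight-saving period (18 March – 27 October), so Zelast Province is on standard time, UTC−08:00.
07:00 UTC − 8h = 23:00 local (rolling into the previous day, 25 November 2018).

23:00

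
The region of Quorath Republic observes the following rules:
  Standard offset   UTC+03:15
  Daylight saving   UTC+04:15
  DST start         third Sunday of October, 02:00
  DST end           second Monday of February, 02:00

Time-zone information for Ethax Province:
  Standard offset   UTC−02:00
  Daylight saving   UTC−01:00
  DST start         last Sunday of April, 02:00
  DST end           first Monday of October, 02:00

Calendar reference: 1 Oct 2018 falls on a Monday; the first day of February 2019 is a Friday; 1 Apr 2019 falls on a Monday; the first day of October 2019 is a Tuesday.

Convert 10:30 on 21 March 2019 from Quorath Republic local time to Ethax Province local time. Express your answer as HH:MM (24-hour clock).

1 October 2018 is a Monday, so the first Sunday is October 7 and the third is October 21.
1 February 2019 is a Friday, so the first Monday is February 4 and the second is February 11.
21 March 2019 is outside the daylight-saving period (21 October 2018 – 11 February 2019), so Quorath Republic is on standard time, UTC+03:15.
10:30 Quorath Republic − 3h15m = 07:15 UTC.
1 April 2019 is a Monday, so Sundays fall on 7, 14, 21, 28; the last is April 28.
1 October 2019 is a Tuesday, so the first Monday is October 7.
At the standard offset (UTC−02:00), 07:15 UTC − 2h = 05:15 Ethax Province standard time.
Daylight saving runs 28 April – 7 October; the standard-time date in Ethax Province, 21 March 2019, is outside that window, so Ethax Province is on standard time at UTC−02:00.
07:15 UTC − 2h = 05:15 Ethax Province.

05:15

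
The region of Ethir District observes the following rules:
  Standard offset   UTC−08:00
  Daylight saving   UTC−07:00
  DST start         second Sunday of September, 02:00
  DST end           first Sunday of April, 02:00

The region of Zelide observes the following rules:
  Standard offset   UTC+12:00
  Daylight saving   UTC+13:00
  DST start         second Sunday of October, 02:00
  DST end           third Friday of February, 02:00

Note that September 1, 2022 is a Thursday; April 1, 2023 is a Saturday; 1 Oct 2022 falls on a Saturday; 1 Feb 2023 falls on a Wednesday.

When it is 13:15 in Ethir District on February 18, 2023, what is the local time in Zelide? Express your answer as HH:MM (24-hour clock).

08:15

1 September 2022 is a Thursday, so the first Sunday is September 4 and the second is September 11.
1 April 2023 is a Saturday, so the first Sunday is April 2.
February 18, 2023 falls between 11 September 2022 and 2 April 2023, so daylight saving is in effect and Ethir District is at UTC−07:00.
13:15 Ethir District + 7h = 20:15 UTC.
1 October 2022 is a Saturday, so the first Sunday is October 2 and the second is October 9.
1 February 2023 is a Wednesday, so the first Friday is February 3 and the third is February 17.
At the standard offset (UTC+12:00), 20:15 UTC + 12h = 08:15 Zelide standard time (rolling into the next day, 19 February 2023).
Daylight saving runs 9 October 2022 – 17 February 2023; the standard-time date in Zelide, February 19, 2023, is outside that window, so Zelide is on standard time at UTC+12:00.
20:15 UTC + 12h = 08:15 Zelide (rolling into the next day, 19 February 2023).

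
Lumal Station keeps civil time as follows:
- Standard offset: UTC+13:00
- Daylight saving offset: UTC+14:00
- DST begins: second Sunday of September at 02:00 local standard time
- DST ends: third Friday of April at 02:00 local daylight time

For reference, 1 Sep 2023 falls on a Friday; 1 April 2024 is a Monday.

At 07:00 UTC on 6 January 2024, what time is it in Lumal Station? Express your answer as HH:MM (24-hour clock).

1 September 2023 is a Friday, so the first Sunday is September 3 and the second is September 10.
1 April 2024 is a Monday, so the first Friday is April 5 and the third is April 19.
At the standard offset (UTC+13:00), 07:00 UTC + 13h = 20:00 Lumal Station standard time.
The standard-time date in Lumal Station, 6 January 2024, lies within the daylight-saving period (10 September 2023 – 19 April 2024), so Lumal Station is on daylight time, UTC+14:00.
07:00 UTC + 14h = 21:00 local.

21:00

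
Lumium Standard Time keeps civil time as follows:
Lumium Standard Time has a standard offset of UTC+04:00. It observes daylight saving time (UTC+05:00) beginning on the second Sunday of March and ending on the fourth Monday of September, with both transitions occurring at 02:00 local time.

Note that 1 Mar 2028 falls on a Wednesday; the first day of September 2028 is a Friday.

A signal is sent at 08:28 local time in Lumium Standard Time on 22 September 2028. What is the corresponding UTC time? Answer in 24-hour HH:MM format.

03:28

1 March 2028 is a Wednesday, so the first Sunday is March 5 and the second is March 12.
1 September 2028 is a Friday, so the first Monday is September 4 and the fourth is September 25.
Daylight saving runs 12 March – 25 September; 22 September 2028 is inside that window, so Lumium Standard Time is at UTC+05:00.
08:28 local − 5h = 03:28 UTC.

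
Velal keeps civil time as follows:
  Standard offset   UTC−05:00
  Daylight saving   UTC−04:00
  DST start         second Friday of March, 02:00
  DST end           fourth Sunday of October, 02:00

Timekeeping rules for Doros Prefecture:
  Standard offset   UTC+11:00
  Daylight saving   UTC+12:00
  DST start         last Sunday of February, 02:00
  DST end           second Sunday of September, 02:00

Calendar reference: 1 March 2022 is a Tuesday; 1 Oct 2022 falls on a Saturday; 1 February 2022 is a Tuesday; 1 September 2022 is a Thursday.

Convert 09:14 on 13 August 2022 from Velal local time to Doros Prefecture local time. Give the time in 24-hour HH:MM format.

01:14

1 March 2022 is a Tuesday, so the first Friday is March 4 and the second is March 11.
1 October 2022 is a Saturday, so the first Sunday is October 2 and the fourth is October 23.
13 August 2022 lies within the daylight-saving period (11 March – 23 October), so Velal is on daylight time, UTC−04:00.
09:14 Velal + 4h = 13:14 UTC.
1 February 2022 is a Tuesday, so Sundays fall on 6, 13, 20, 27; the last is February 27.
1 September 2022 is a Thursday, so the first Sunday is September 4 and the second is September 11.
At the standard offset (UTC+11:00), 13:14 UTC + 11h = 00:14 Doros Prefecture standard time (rolling into the next day, 14 August 2022).
Daylight saving runs 27 February – 11 September; the standard-time date in Doros Prefecture, 14 August 2022, is inside that window, so Doros Prefecture is at UTC+12:00.
13:14 UTC + 12h = 01:14 Doros Prefecture (rolling into the next day, 14 August 2022).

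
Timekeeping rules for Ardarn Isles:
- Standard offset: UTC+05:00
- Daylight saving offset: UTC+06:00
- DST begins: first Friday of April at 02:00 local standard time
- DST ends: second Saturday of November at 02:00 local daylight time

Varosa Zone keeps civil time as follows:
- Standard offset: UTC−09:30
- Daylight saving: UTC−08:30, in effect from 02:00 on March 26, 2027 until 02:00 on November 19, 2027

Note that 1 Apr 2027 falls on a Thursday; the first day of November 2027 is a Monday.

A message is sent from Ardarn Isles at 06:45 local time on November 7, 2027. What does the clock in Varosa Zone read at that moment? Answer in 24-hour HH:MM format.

1 April 2027 is a Thursday, so the first Friday is April 2.
1 November 2027 is a Monday, so the first Saturday is November 6 and the second is November 13.
Daylight saving runs 2 April – 13 November; November 7, 2027 is inside that window, so Ardarn Isles is at UTC+06:00.
06:45 Ardarn Isles − 6h = 00:45 UTC.
At the standard offset (UTC−09:30), 00:45 UTC − 9h30m = 15:15 Varosa Zone standard time (rolling into the previous day, 6 November 2027).
The standard-time date in Varosa Zone, November 6, 2027, lies within the daylight-saving period (26 March – 19 November), so Varosa Zone is on daylight time, UTC−08:30.
00:45 UTC − 8h30m = 16:15 Varosa Zone (rolling into the previous day, 6 November 2027).

16:15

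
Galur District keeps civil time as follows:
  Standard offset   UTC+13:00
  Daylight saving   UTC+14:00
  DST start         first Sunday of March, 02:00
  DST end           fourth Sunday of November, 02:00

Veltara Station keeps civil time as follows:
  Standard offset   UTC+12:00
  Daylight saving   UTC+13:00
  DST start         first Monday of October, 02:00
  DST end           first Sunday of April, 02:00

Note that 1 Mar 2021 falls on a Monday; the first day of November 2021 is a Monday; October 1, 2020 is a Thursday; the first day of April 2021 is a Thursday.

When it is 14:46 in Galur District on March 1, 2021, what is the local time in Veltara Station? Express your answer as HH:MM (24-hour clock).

1 March 2021 is a Monday, so the first Sunday is March 7.
1 November 2021 is a Monday, so the first Sunday is November 7 and the fourth is November 28.
March 1, 2021 does not fall between 7 March and 28 November, so daylight saving is not in effect and Galur District is at UTC+13:00.
14:46 Galur District − 13h = 01:46 UTC.
1 October 2020 is a Thursday, so the first Monday is October 5.
1 April 2021 is a Thursday, so the first Sunday is April 4.
At the standard offset (UTC+12:00), 01:46 UTC + 12h = 13:46 Veltara Station standard time.
The standard-time date in Veltara Station, March 1, 2021, lies within the daylight-saving period (5 October 2020 – 4 April 2021), so Veltara Station is on daylight time, UTC+13:00.
01:46 UTC + 13h = 14:46 Veltara Station.

14:46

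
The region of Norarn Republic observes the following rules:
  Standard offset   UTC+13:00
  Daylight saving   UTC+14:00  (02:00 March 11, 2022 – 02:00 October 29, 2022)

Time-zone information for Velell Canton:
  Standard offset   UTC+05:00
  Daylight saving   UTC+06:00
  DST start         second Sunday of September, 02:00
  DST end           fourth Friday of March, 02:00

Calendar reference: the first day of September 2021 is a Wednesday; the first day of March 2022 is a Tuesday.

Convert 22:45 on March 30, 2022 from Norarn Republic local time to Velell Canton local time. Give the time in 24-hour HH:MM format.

March 30, 2022 lies within the daylight-saving period (11 March – 29 October), so Norarn Republic is on daylight time, UTC+14:00.
22:45 Norarn Republic − 14h = 08:45 UTC.
1 September 2021 is a Wednesday, so the first Sunday is September 5 and the second is September 12.
1 March 2022 is a Tuesday, so the first Friday is March 4 and the fourth is March 25.
At the standard offset (UTC+05:00), 08:45 UTC + 5h = 13:45 Velell Canton standard time.
The standard-time date in Velell Canton, March 30, 2022, does not fall between 12 September 2021 and 25 March 2022, so daylight saving is not in effect and Velell Canton is at UTC+05:00.
08:45 UTC + 5h = 13:45 Velell Canton.

13:45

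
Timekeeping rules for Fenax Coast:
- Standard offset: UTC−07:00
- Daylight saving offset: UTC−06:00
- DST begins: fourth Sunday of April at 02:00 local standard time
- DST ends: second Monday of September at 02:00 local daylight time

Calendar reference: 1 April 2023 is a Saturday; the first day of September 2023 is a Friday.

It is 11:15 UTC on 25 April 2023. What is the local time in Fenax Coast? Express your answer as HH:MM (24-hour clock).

05:15

1 April 2023 is a Saturday, so the first Sunday is April 2 and the fourth is April 23.
1 September 2023 is a Friday, so the first Monday is September 4 and the second is September 11.
At the standard offset (UTC−07:00), 11:15 UTC − 7h = 04:15 Fenax Coast standard time.
The standard-time date in Fenax Coast, 25 April 2023, lies within the daylight-saving period (23 April – 11 September), so Fenax Coast is on daylight time, UTC−06:00.
11:15 UTC − 6h = 05:15 local.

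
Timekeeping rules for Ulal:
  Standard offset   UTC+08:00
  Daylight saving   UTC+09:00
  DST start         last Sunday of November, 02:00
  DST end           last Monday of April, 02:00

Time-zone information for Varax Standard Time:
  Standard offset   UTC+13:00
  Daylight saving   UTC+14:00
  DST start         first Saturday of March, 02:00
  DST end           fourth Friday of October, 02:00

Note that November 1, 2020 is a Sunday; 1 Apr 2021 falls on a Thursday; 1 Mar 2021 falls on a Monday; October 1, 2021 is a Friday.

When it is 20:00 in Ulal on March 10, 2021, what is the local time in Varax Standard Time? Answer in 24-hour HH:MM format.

01:00

1 November 2020 is a Sunday, so Sundays fall on 1, 8, 15, 22, 29; the last is November 29.
1 April 2021 is a Thursday, so Mondays fall on 5, 12, 19, 26; the last is April 26.
Daylight saving runs 29 November 2020 – 26 April 2021; March 10, 2021 is inside that window, so Ulal is at UTC+09:00.
20:00 Ulal − 9h = 11:00 UTC.
1 March 2021 is a Monday, so the first Saturday is March 6.
1 October 2021 is a Friday, so the first Friday is October 1 and the fourth is October 22.
At the standard offset (UTC+13:00), 11:00 UTC + 13h = 00:00 Varax Standard Time standard time (rolling into the next day, 11 March 2021).
The standard-time date in Varax Standard Time, March 11, 2021, falls between 6 March and 22 October, so daylight saving is in effect and Varax Standard Time is at UTC+14:00.
11:00 UTC + 14h = 01:00 Varax Standard Time (rolling into the next day, 11 March 2021).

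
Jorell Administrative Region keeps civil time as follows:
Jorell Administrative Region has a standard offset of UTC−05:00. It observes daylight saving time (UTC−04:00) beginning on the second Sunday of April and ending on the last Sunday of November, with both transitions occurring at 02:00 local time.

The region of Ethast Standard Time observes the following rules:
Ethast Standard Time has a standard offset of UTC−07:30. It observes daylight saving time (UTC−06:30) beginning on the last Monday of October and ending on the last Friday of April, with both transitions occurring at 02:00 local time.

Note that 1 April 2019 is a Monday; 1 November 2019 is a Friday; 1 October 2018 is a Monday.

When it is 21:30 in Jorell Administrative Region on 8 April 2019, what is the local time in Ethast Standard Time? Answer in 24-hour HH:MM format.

20:00

1 April 2019 is a Monday, so the first Sunday is April 7 and the second is April 14.
1 November 2019 is a Friday, so Sundays fall on 3, 10, 17, 24; the last is November 24.
Daylight saving runs 14 April – 24 November; 8 April 2019 is outside that window, so Jorell Administrative Region is on standard time at UTC−05:00.
21:30 Jorell Administrative Region + 5h = 02:30 UTC (rolling into the next day, 9 April 2019).
1 October 2018 is a Monday, so Mondays fall on 1, 8, 15, 22, 29; the last is October 29.
1 April 2019 is a Monday, so Fridays fall on 5, 12, 19, 26; the last is April 26.
At the standard offset (UTC−07:30), 02:30 UTC − 7h30m = 19:00 Ethast Standard Time standard time (rolling into the previous day, 8 April 2019).
The standard-time date in Ethast Standard Time, 8 April 2019, lies within the daylight-saving period (29 October 2018 – 26 April 2019), so Ethast Standard Time is on daylight time, UTC−06:30.
02:30 UTC − 6h30m = 20:00 Ethast Standard Time (rolling into the previous day, 8 April 2019).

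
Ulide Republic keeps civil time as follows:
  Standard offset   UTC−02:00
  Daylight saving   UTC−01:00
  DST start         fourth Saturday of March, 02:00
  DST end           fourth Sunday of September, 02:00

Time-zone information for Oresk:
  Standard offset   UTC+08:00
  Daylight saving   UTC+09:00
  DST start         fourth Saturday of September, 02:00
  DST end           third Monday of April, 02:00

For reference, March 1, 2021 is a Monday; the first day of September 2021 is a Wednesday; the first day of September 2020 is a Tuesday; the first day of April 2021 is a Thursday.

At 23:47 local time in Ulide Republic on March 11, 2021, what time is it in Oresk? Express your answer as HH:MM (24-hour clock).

10:47

1 March 2021 is a Monday, so the first Saturday is March 6 and the fourth is March 27.
1 September 2021 is a Wednesday, so the first Sunday is September 5 and the fourth is September 26.
March 11, 2021 is outside the daylight-saving period (27 March – 26 September), so Ulide Republic is on standard time, UTC−02:00.
23:47 Ulide Republic + 2h = 01:47 UTC (rolling into the next day, 12 March 2021).
1 September 2020 is a Tuesday, so the first Saturday is September 5 and the fourth is September 26.
1 April 2021 is a Thursday, so the first Monday is April 5 and the third is April 19.
At the standard offset (UTC+08:00), 01:47 UTC + 8h = 09:47 Oresk standard time.
The standard-time date in Oresk, March 12, 2021, lies within the daylight-saving period (26 September 2020 – 19 April 2021), so Oresk is on daylight time, UTC+09:00.
01:47 UTC + 9h = 10:47 Oresk.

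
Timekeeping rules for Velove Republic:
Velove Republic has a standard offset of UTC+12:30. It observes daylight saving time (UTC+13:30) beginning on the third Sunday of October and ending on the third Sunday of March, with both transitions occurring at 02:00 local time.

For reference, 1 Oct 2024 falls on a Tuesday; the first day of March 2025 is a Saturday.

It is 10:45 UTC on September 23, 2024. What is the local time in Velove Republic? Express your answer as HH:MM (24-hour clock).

1 October 2024 is a Tuesday, so the first Sunday is October 6 and the third is October 20.
1 March 2025 is a Saturday, so the first Sunday is March 2 and the third is March 16.
At the standard offset (UTC+12:30), 10:45 UTC + 12h30m = 23:15 Velove Republic standard time.
The standard-time date in Velove Republic, September 23, 2024, does not fall between 20 October 2024 and 16 March 2025, so daylight saving is not in effect and Velove Republic is at UTC+12:30.
10:45 UTC + 12h30m = 23:15 local.

23:15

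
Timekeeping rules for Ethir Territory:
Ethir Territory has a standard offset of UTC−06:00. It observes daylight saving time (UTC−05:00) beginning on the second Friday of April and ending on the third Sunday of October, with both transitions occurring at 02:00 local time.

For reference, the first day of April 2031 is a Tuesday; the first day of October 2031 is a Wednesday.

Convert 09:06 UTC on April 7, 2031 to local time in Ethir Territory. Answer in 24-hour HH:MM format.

1 April 2031 is a Tuesday, so the first Friday is April 4 and the second is April 11.
1 October 2031 is a Wednesday, so the first Sunday is October 5 and the third is October 19.
At the standard offset (UTC−06:00), 09:06 UTC − 6h = 03:06 Ethir Territory standard time.
Daylight saving runs 11 April – 19 October; the standard-time date in Ethir Territory, April 7, 2031, is outside that window, so Ethir Territory is on standard time at UTC−06:00.
09:06 UTC − 6h = 03:06 local.

03:06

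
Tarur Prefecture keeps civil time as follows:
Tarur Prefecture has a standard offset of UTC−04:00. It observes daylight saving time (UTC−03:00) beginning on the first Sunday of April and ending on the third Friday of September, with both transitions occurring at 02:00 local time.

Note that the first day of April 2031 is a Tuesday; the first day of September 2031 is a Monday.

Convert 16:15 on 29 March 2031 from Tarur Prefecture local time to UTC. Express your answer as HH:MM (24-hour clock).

20:15

1 April 2031 is a Tuesday, so the first Sunday is April 6.
1 September 2031 is a Monday, so the first Friday is September 5 and the third is September 19.
29 March 2031 is outside the daylight-saving period (6 April – 19 September), so Tarur Prefecture is on standard time, UTC−04:00.
16:15 local + 4h = 20:15 UTC.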